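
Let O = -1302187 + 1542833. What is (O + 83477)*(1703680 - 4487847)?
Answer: -902412560541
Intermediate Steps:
O = 240646
(O + 83477)*(1703680 - 4487847) = (240646 + 83477)*(1703680 - 4487847) = 324123*(-2784167) = -902412560541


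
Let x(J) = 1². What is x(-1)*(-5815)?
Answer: -5815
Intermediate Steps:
x(J) = 1
x(-1)*(-5815) = 1*(-5815) = -5815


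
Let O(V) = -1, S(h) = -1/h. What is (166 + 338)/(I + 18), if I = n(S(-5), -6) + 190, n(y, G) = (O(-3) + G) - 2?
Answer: 504/199 ≈ 2.5327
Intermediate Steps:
n(y, G) = -3 + G (n(y, G) = (-1 + G) - 2 = -3 + G)
I = 181 (I = (-3 - 6) + 190 = -9 + 190 = 181)
(166 + 338)/(I + 18) = (166 + 338)/(181 + 18) = 504/199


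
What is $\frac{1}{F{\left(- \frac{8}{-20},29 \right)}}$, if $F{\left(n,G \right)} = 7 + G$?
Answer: $\frac{1}{36} \approx 0.027778$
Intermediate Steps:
$\frac{1}{F{\left(- \frac{8}{-20},29 \right)}} = \frac{1}{7 + 29} = \frac{1}{36}$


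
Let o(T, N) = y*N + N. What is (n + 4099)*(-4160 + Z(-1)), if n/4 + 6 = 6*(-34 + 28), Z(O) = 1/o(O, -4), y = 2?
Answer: -196239451/12 ≈ -1.6353e+7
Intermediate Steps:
o(T, N) = 3*N (o(T, N) = 2*N + N = 3*N)
Z(O) = -1/12 (Z(O) = 1/(3*(-4)) = 1/(-12) = -1/12)
n = -168 (n = -24 + 4*(6*(-34 + 28)) = -24 + 4*(6*(-6)) = -24 + 4*(-36) = -24 - 144 = -168)
(n + 4099)*(-4160 + Z(-1)) = (-168 + 4099)*(-4160 - 1/12) = 3931*(-49921/12) = -196239451/12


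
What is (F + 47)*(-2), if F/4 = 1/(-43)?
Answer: -4034/43 ≈ -93.814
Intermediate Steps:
F = -4/43 (F = 4/(-43) = 4*(-1/43) = -4/43 ≈ -0.093023)
(F + 47)*(-2) = (-4/43 + 47)*(-2) = (2017/43)*(-2) = -4034/43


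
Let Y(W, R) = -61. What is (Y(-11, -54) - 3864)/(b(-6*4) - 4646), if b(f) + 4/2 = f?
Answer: 3925/4672 ≈ 0.84011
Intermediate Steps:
b(f) = -2 + f
(Y(-11, -54) - 3864)/(b(-6*4) - 4646) = (-61 - 3864)/((-2 - 6*4) - 4646) = -3925/((-2 - 24) - 4646) = -3925/(-26 - 4646) = -3925/(-4672) = -3925*(-1/4672) = 3925/4672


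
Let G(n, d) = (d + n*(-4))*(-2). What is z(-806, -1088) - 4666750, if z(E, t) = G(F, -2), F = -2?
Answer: -4666762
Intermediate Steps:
G(n, d) = -2*d + 8*n (G(n, d) = (d - 4*n)*(-2) = -2*d + 8*n)
z(E, t) = -12 (z(E, t) = -2*(-2) + 8*(-2) = 4 - 16 = -12)
z(-806, -1088) - 4666750 = -12 - 4666750 = -4666762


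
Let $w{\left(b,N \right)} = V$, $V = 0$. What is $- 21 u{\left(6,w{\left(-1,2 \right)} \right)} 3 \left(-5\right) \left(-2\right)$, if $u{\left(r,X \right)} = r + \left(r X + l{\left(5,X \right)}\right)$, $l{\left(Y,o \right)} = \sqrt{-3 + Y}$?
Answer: $-3780 - 630 \sqrt{2} \approx -4671.0$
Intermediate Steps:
$w{\left(b,N \right)} = 0$
$u{\left(r,X \right)} = r + \sqrt{2} + X r$ ($u{\left(r,X \right)} = r + \left(r X + \sqrt{-3 + 5}\right) = r + \left(X r + \sqrt{2}\right) = r + \left(\sqrt{2} + X r\right) = r + \sqrt{2} + X r$)
$- 21 u{\left(6,w{\left(-1,2 \right)} \right)} 3 \left(-5\right) \left(-2\right) = - 21 \left(6 + \sqrt{2} + 0 \cdot 6\right) 3 \left(-5\right) \left(-2\right) = - 21 \left(6 + \sqrt{2} + 0\right) \left(\left(-15\right) \left(-2\right)\right) = - 21 \left(6 + \sqrt{2}\right) 30 = \left(-126 - 21 \sqrt{2}\right) 30 = -3780 - 630 \sqrt{2}$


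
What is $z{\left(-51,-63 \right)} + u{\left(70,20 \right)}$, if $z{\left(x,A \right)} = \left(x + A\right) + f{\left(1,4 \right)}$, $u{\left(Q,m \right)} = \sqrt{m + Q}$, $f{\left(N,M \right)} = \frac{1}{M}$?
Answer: $- \frac{455}{4} + 3 \sqrt{10} \approx -104.26$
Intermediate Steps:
$u{\left(Q,m \right)} = \sqrt{Q + m}$
$z{\left(x,A \right)} = \frac{1}{4} + A + x$ ($z{\left(x,A \right)} = \left(x + A\right) + \frac{1}{4} = \left(A + x\right) + \frac{1}{4} = \frac{1}{4} + A + x$)
$z{\left(-51,-63 \right)} + u{\left(70,20 \right)} = \left(\frac{1}{4} - 63 - 51\right) + \sqrt{70 + 20} = - \frac{455}{4} + \sqrt{90} = - \frac{455}{4} + 3 \sqrt{10}$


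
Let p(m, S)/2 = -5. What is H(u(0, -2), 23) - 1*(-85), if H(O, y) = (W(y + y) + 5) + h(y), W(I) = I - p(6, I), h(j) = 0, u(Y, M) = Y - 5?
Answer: 146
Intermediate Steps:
u(Y, M) = -5 + Y
p(m, S) = -10 (p(m, S) = 2*(-5) = -10)
W(I) = 10 + I (W(I) = I - 1*(-10) = I + 10 = 10 + I)
H(O, y) = 15 + 2*y (H(O, y) = ((10 + (y + y)) + 5) + 0 = ((10 + 2*y) + 5) + 0 = (15 + 2*y) + 0 = 15 + 2*y)
H(u(0, -2), 23) - 1*(-85) = (15 + 2*23) - 1*(-85) = (15 + 46) + 85 = 61 + 85 = 146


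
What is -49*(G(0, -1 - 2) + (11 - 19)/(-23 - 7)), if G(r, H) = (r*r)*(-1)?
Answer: -196/15 ≈ -13.067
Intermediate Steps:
G(r, H) = -r² (G(r, H) = r²*(-1) = -r²)
-49*(G(0, -1 - 2) + (11 - 19)/(-23 - 7)) = -49*(-1*0² + (11 - 19)/(-23 - 7)) = -49*(-1*0 - 8/(-30)) = -49*(0 - 8*(-1/30)) = -49*(0 + 4/15) = -49*4/15 = -196/15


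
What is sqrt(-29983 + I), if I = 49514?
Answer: sqrt(19531) ≈ 139.75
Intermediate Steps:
sqrt(-29983 + I) = sqrt(-29983 + 49514) = sqrt(19531)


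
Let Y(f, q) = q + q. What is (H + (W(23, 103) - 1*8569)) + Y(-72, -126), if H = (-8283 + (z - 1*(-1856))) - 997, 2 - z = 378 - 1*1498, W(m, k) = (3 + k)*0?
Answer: -15123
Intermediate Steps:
W(m, k) = 0
Y(f, q) = 2*q
z = 1122 (z = 2 - (378 - 1*1498) = 2 - (378 - 1498) = 2 - 1*(-1120) = 2 + 1120 = 1122)
H = -6302 (H = (-8283 + (1122 - 1*(-1856))) - 997 = (-8283 + (1122 + 1856)) - 997 = (-8283 + 2978) - 997 = -5305 - 997 = -6302)
(H + (W(23, 103) - 1*8569)) + Y(-72, -126) = (-6302 + (0 - 1*8569)) + 2*(-126) = (-6302 + (0 - 8569)) - 252 = (-6302 - 8569) - 252 = -14871 - 252 = -15123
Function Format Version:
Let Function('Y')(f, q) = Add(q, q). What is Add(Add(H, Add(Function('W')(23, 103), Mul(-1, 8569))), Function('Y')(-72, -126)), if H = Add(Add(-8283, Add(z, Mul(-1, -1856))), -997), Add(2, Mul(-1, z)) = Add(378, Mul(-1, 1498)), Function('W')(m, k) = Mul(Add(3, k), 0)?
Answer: -15123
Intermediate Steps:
Function('W')(m, k) = 0
Function('Y')(f, q) = Mul(2, q)
z = 1122 (z = Add(2, Mul(-1, Add(378, Mul(-1, 1498)))) = Add(2, Mul(-1, Add(378, -1498))) = Add(2, Mul(-1, -1120)) = Add(2, 1120) = 1122)
H = -6302 (H = Add(Add(-8283, Add(1122, Mul(-1, -1856))), -997) = Add(Add(-8283, Add(1122, 1856)), -997) = Add(Add(-8283, 2978), -997) = Add(-5305, -997) = -6302)
Add(Add(H, Add(Function('W')(23, 103), Mul(-1, 8569))), Function('Y')(-72, -126)) = Add(Add(-6302, Add(0, Mul(-1, 8569))), Mul(2, -126)) = Add(Add(-6302, Add(0, -8569)), -252) = Add(Add(-6302, -8569), -252) = Add(-14871, -252) = -15123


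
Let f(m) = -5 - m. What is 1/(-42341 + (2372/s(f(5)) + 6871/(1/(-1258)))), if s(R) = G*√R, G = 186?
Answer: -375628621455/3262732368047499143 + 55149*I*√10/3262732368047499143 ≈ -1.1513e-7 + 5.3451e-14*I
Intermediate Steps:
s(R) = 186*√R
1/(-42341 + (2372/s(f(5)) + 6871/(1/(-1258)))) = 1/(-42341 + (2372/((186*√(-5 - 1*5))) + 6871/(1/(-1258)))) = 1/(-42341 + (2372/((186*√(-5 - 5))) + 6871/(-1/1258))) = 1/(-42341 + (2372/((186*√(-10))) + 6871*(-1258))) = 1/(-42341 + (2372/((186*(I*√10))) - 8643718)) = 1/(-42341 + (2372/((186*I*√10)) - 8643718)) = 1/(-42341 + (2372*(-I*√10/1860) - 8643718)) = 1/(-42341 + (-593*I*√10/465 - 8643718)) = 1/(-42341 + (-8643718 - 593*I*√10/465)) = 1/(-8686059 - 593*I*√10/465)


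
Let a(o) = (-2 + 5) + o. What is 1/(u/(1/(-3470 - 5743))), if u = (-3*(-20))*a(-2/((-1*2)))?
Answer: -1/2211120 ≈ -4.5226e-7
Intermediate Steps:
a(o) = 3 + o
u = 240 (u = (-3*(-20))*(3 - 2/((-1*2))) = 60*(3 - 2/(-2)) = 60*(3 - 2*(-½)) = 60*(3 + 1) = 60*4 = 240)
1/(u/(1/(-3470 - 5743))) = 1/(240/(1/(-3470 - 5743))) = 1/(240/(1/(-9213))) = 1/(240/(-1/9213)) = 1/(240*(-9213)) = 1/(-2211120) = -1/2211120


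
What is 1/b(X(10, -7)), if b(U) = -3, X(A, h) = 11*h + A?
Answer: -⅓ ≈ -0.33333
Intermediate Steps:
X(A, h) = A + 11*h
1/b(X(10, -7)) = 1/(-3) = -⅓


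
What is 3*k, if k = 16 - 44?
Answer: -84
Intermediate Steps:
k = -28
3*k = 3*(-28) = -84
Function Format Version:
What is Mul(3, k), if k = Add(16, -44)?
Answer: -84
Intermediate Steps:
k = -28
Mul(3, k) = Mul(3, -28) = -84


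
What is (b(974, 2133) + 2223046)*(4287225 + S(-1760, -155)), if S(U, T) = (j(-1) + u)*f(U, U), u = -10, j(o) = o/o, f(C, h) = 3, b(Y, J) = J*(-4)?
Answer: 9494059991772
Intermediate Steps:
b(Y, J) = -4*J
j(o) = 1
S(U, T) = -27 (S(U, T) = (1 - 10)*3 = -9*3 = -27)
(b(974, 2133) + 2223046)*(4287225 + S(-1760, -155)) = (-4*2133 + 2223046)*(4287225 - 27) = (-8532 + 2223046)*4287198 = 2214514*4287198 = 9494059991772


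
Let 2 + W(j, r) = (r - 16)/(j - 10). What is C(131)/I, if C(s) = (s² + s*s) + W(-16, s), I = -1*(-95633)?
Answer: 892205/2486458 ≈ 0.35883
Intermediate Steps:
W(j, r) = -2 + (-16 + r)/(-10 + j) (W(j, r) = -2 + (r - 16)/(j - 10) = -2 + (-16 + r)/(-10 + j))
I = 95633
C(s) = -18/13 + 2*s² - s/26 (C(s) = (s² + s*s) + (4 + s - 2*(-16))/(-10 - 16) = (s² + s²) + (4 + s + 32)/(-26) = 2*s² - (36 + s)/26 = 2*s² + (-18/13 - s/26) = -18/13 + 2*s² - s/26)
C(131)/I = (-18/13 + 2*131² - 1/26*131)/95633 = (-18/13 + 2*17161 - 131/26)*(1/95633) = (-18/13 + 34322 - 131/26)*(1/95633) = (892205/26)*(1/95633) = 892205/2486458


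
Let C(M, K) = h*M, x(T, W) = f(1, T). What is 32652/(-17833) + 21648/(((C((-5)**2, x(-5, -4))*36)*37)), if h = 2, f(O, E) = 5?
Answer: -74523934/49486575 ≈ -1.5059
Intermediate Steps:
x(T, W) = 5
C(M, K) = 2*M
32652/(-17833) + 21648/(((C((-5)**2, x(-5, -4))*36)*37)) = 32652/(-17833) + 21648/((((2*(-5)**2)*36)*37)) = 32652*(-1/17833) + 21648/((((2*25)*36)*37)) = -32652/17833 + 21648/(((50*36)*37)) = -32652/17833 + 21648/((1800*37)) = -32652/17833 + 21648/66600 = -32652/17833 + 21648*(1/66600) = -32652/17833 + 902/2775 = -74523934/49486575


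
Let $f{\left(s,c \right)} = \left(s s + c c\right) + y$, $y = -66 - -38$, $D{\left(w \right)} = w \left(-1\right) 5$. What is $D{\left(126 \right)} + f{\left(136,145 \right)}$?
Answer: $38863$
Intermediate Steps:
$D{\left(w \right)} = - 5 w$ ($D{\left(w \right)} = - w 5 = - 5 w$)
$y = -28$ ($y = -66 + 38 = -28$)
$f{\left(s,c \right)} = -28 + c^{2} + s^{2}$ ($f{\left(s,c \right)} = \left(s s + c c\right) - 28 = \left(s^{2} + c^{2}\right) - 28 = \left(c^{2} + s^{2}\right) - 28 = -28 + c^{2} + s^{2}$)
$D{\left(126 \right)} + f{\left(136,145 \right)} = \left(-5\right) 126 + \left(-28 + 145^{2} + 136^{2}\right) = -630 + \left(-28 + 21025 + 18496\right) = -630 + 39493 = 38863$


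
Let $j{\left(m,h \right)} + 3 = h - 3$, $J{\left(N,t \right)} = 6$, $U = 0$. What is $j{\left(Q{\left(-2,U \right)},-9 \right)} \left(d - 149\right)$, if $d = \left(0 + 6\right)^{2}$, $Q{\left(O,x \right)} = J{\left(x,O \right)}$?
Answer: $1695$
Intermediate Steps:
$Q{\left(O,x \right)} = 6$
$j{\left(m,h \right)} = -6 + h$ ($j{\left(m,h \right)} = -3 + \left(h - 3\right) = -3 + \left(-3 + h\right) = -6 + h$)
$d = 36$ ($d = 6^{2} = 36$)
$j{\left(Q{\left(-2,U \right)},-9 \right)} \left(d - 149\right) = \left(-6 - 9\right) \left(36 - 149\right) = \left(-15\right) \left(-113\right) = 1695$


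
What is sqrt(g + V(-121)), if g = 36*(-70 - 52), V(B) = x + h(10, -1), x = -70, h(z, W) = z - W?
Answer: I*sqrt(4451) ≈ 66.716*I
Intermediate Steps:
V(B) = -59 (V(B) = -70 + (10 - 1*(-1)) = -70 + (10 + 1) = -70 + 11 = -59)
g = -4392 (g = 36*(-122) = -4392)
sqrt(g + V(-121)) = sqrt(-4392 - 59) = sqrt(-4451) = I*sqrt(4451)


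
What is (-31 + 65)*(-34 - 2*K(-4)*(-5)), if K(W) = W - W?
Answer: -1156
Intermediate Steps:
K(W) = 0
(-31 + 65)*(-34 - 2*K(-4)*(-5)) = (-31 + 65)*(-34 - 2*0*(-5)) = 34*(-34 - 0*(-5)) = 34*(-34 - 1*0) = 34*(-34 + 0) = 34*(-34) = -1156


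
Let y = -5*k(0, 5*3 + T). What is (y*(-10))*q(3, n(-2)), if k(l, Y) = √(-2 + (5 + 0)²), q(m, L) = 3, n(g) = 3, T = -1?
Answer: 150*√23 ≈ 719.38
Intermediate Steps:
k(l, Y) = √23 (k(l, Y) = √(-2 + 5²) = √(-2 + 25) = √23)
y = -5*√23 ≈ -23.979
(y*(-10))*q(3, n(-2)) = (-5*√23*(-10))*3 = (50*√23)*3 = 150*√23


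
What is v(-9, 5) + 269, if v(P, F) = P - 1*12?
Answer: 248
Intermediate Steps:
v(P, F) = -12 + P (v(P, F) = P - 12 = -12 + P)
v(-9, 5) + 269 = (-12 - 9) + 269 = -21 + 269 = 248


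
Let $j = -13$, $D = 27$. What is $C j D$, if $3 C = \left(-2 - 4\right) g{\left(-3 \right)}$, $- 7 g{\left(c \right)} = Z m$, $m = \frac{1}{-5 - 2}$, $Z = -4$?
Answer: $- \frac{2808}{49} \approx -57.306$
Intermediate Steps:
$m = - \frac{1}{7}$ ($m = \frac{1}{-7} = - \frac{1}{7} \approx -0.14286$)
$g{\left(c \right)} = - \frac{4}{49}$ ($g{\left(c \right)} = - \frac{\left(-4\right) \left(- \frac{1}{7}\right)}{7} = \left(- \frac{1}{7}\right) \frac{4}{7} = - \frac{4}{49}$)
$C = \frac{8}{49}$ ($C = \frac{\left(-2 - 4\right) \left(- \frac{4}{49}\right)}{3} = \frac{\left(-6\right) \left(- \frac{4}{49}\right)}{3} = \frac{1}{3} \cdot \frac{24}{49} = \frac{8}{49} \approx 0.16327$)
$C j D = \frac{8}{49} \left(-13\right) 27 = \left(- \frac{104}{49}\right) 27 = - \frac{2808}{49}$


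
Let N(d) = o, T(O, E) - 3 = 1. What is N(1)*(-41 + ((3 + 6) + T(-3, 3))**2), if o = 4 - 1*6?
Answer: -256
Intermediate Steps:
T(O, E) = 4 (T(O, E) = 3 + 1 = 4)
o = -2 (o = 4 - 6 = -2)
N(d) = -2
N(1)*(-41 + ((3 + 6) + T(-3, 3))**2) = -2*(-41 + ((3 + 6) + 4)**2) = -2*(-41 + (9 + 4)**2) = -2*(-41 + 13**2) = -2*(-41 + 169) = -2*128 = -256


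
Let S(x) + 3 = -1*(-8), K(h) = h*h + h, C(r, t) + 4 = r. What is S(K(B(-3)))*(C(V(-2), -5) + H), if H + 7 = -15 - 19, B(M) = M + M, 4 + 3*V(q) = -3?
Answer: -710/3 ≈ -236.67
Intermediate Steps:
V(q) = -7/3 (V(q) = -4/3 + (⅓)*(-3) = -4/3 - 1 = -7/3)
C(r, t) = -4 + r
B(M) = 2*M
K(h) = h + h² (K(h) = h² + h = h + h²)
S(x) = 5 (S(x) = -3 - 1*(-8) = -3 + 8 = 5)
H = -41 (H = -7 + (-15 - 19) = -7 - 34 = -41)
S(K(B(-3)))*(C(V(-2), -5) + H) = 5*((-4 - 7/3) - 41) = 5*(-19/3 - 41) = 5*(-142/3) = -710/3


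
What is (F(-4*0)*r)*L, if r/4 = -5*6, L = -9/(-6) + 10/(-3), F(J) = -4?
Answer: -880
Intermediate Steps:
L = -11/6 (L = -9*(-1/6) + 10*(-1/3) = 3/2 - 10/3 = -11/6 ≈ -1.8333)
r = -120 (r = 4*(-5*6) = 4*(-30) = -120)
(F(-4*0)*r)*L = -4*(-120)*(-11/6) = 480*(-11/6) = -880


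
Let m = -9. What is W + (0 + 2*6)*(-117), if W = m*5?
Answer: -1449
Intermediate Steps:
W = -45 (W = -9*5 = -45)
W + (0 + 2*6)*(-117) = -45 + (0 + 2*6)*(-117) = -45 + (0 + 12)*(-117) = -45 + 12*(-117) = -45 - 1404 = -1449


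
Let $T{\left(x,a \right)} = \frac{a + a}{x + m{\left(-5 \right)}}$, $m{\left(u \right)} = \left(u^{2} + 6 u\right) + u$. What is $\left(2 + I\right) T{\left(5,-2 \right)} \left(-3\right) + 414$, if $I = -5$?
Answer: $\frac{2106}{5} \approx 421.2$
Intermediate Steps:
$m{\left(u \right)} = u^{2} + 7 u$
$T{\left(x,a \right)} = \frac{2 a}{-10 + x}$ ($T{\left(x,a \right)} = \frac{a + a}{x - 5 \left(7 - 5\right)} = \frac{2 a}{x - 10} = \frac{2 a}{-10 + x}$)
$\left(2 + I\right) T{\left(5,-2 \right)} \left(-3\right) + 414 = \left(2 - 5\right) 2 \left(-2\right) \frac{1}{-10 + 5} \left(-3\right) + 414 = - 3 \cdot 2 \left(-2\right) \frac{1}{-5} \left(-3\right) + 414 = - 3 \cdot 2 \left(-2\right) \left(- \frac{1}{5}\right) \left(-3\right) + 414 = \left(-3\right) \frac{4}{5} \left(-3\right) + 414 = \left(- \frac{12}{5}\right) \left(-3\right) + 414 = \frac{36}{5} + 414 = \frac{2106}{5}$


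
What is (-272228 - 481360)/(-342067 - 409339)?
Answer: 376794/375703 ≈ 1.0029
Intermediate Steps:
(-272228 - 481360)/(-342067 - 409339) = -753588/(-751406) = -753588*(-1/751406) = 376794/375703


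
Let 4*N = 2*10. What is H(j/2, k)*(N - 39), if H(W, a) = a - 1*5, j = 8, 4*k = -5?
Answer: 425/2 ≈ 212.50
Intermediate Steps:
k = -5/4 (k = (¼)*(-5) = -5/4 ≈ -1.2500)
H(W, a) = -5 + a (H(W, a) = a - 5 = -5 + a)
N = 5 (N = (2*10)/4 = (¼)*20 = 5)
H(j/2, k)*(N - 39) = (-5 - 5/4)*(5 - 39) = -25/4*(-34) = 425/2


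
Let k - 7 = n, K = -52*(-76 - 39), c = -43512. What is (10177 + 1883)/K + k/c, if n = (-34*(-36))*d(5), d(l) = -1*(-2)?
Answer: 25503691/13010088 ≈ 1.9603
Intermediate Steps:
d(l) = 2
n = 2448 (n = -34*(-36)*2 = 1224*2 = 2448)
K = 5980 (K = -52*(-115) = 5980)
k = 2455 (k = 7 + 2448 = 2455)
(10177 + 1883)/K + k/c = (10177 + 1883)/5980 + 2455/(-43512) = 12060*(1/5980) + 2455*(-1/43512) = 603/299 - 2455/43512 = 25503691/13010088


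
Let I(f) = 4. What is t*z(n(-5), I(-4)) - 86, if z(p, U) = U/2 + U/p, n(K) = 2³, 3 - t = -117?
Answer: 214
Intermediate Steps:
t = 120 (t = 3 - 1*(-117) = 3 + 117 = 120)
n(K) = 8
z(p, U) = U/2 + U/p (z(p, U) = U*(½) + U/p = U/2 + U/p)
t*z(n(-5), I(-4)) - 86 = 120*((½)*4 + 4/8) - 86 = 120*(2 + 4*(⅛)) - 86 = 120*(2 + ½) - 86 = 120*(5/2) - 86 = 300 - 86 = 214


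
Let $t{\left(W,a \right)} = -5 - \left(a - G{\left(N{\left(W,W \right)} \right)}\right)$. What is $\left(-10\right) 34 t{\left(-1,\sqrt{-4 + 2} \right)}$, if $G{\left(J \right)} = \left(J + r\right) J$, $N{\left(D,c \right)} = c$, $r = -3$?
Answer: $340 + 340 i \sqrt{2} \approx 340.0 + 480.83 i$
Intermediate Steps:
$G{\left(J \right)} = J \left(-3 + J\right)$ ($G{\left(J \right)} = \left(J - 3\right) J = \left(-3 + J\right) J = J \left(-3 + J\right)$)
$t{\left(W,a \right)} = -5 - a + W \left(-3 + W\right)$ ($t{\left(W,a \right)} = -5 - \left(a - W \left(-3 + W\right)\right) = -5 + \left(- a + W \left(-3 + W\right)\right) = -5 - a + W \left(-3 + W\right)$)
$\left(-10\right) 34 t{\left(-1,\sqrt{-4 + 2} \right)} = \left(-10\right) 34 \left(-5 - \sqrt{-4 + 2} - \left(-3 - 1\right)\right) = - 340 \left(-5 - \sqrt{-2} - -4\right) = - 340 \left(-5 - i \sqrt{2} + 4\right) = - 340 \left(-1 - i \sqrt{2}\right) = 340 + 340 i \sqrt{2}$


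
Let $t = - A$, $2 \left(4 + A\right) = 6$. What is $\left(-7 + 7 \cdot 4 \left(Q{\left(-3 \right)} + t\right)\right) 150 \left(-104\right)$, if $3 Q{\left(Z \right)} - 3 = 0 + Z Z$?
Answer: $-2074800$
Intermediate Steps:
$A = -1$ ($A = -4 + \frac{1}{2} \cdot 6 = -4 + 3 = -1$)
$t = 1$ ($t = \left(-1\right) \left(-1\right) = 1$)
$Q{\left(Z \right)} = 1 + \frac{Z^{2}}{3}$ ($Q{\left(Z \right)} = 1 + \frac{0 + Z Z}{3} = 1 + \frac{0 + Z^{2}}{3} = 1 + \frac{Z^{2}}{3}$)
$\left(-7 + 7 \cdot 4 \left(Q{\left(-3 \right)} + t\right)\right) 150 \left(-104\right) = \left(-7 + 7 \cdot 4 \left(\left(1 + \frac{\left(-3\right)^{2}}{3}\right) + 1\right)\right) 150 \left(-104\right) = \left(-7 + 7 \cdot 4 \left(\left(1 + \frac{1}{3} \cdot 9\right) + 1\right)\right) 150 \left(-104\right) = \left(-7 + 7 \cdot 4 \left(\left(1 + 3\right) + 1\right)\right) 150 \left(-104\right) = \left(-7 + 7 \cdot 4 \left(4 + 1\right)\right) 150 \left(-104\right) = \left(-7 + 7 \cdot 4 \cdot 5\right) 150 \left(-104\right) = \left(-7 + 7 \cdot 20\right) 150 \left(-104\right) = \left(-7 + 140\right) 150 \left(-104\right) = 133 \cdot 150 \left(-104\right) = 19950 \left(-104\right) = -2074800$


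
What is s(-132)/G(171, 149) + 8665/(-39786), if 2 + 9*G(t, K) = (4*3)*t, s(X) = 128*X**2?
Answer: 399292326439/40780650 ≈ 9791.2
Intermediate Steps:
G(t, K) = -2/9 + 4*t/3 (G(t, K) = -2/9 + ((4*3)*t)/9 = -2/9 + (12*t)/9 = -2/9 + 4*t/3)
s(-132)/G(171, 149) + 8665/(-39786) = (128*(-132)**2)/(-2/9 + (4/3)*171) + 8665/(-39786) = (128*17424)/(-2/9 + 228) + 8665*(-1/39786) = 2230272/(2050/9) - 8665/39786 = 2230272*(9/2050) - 8665/39786 = 10036224/1025 - 8665/39786 = 399292326439/40780650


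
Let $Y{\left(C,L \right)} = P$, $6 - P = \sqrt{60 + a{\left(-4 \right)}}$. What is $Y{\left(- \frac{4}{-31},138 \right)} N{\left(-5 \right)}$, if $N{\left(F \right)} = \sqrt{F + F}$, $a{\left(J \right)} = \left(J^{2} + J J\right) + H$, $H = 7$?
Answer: $3 i \sqrt{10} \left(2 - \sqrt{11}\right) \approx - 12.491 i$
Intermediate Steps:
$a{\left(J \right)} = 7 + 2 J^{2}$ ($a{\left(J \right)} = \left(J^{2} + J J\right) + 7 = \left(J^{2} + J^{2}\right) + 7 = 2 J^{2} + 7 = 7 + 2 J^{2}$)
$P = 6 - 3 \sqrt{11}$ ($P = 6 - \sqrt{60 + \left(7 + 2 \left(-4\right)^{2}\right)} = 6 - \sqrt{60 + \left(7 + 2 \cdot 16\right)} = 6 - \sqrt{60 + \left(7 + 32\right)} = 6 - \sqrt{60 + 39} = 6 - \sqrt{99} = 6 - 3 \sqrt{11} \approx -3.9499$)
$N{\left(F \right)} = \sqrt{2} \sqrt{F}$ ($N{\left(F \right)} = \sqrt{2 F} = \sqrt{2} \sqrt{F}$)
$Y{\left(C,L \right)} = 6 - 3 \sqrt{11}$
$Y{\left(- \frac{4}{-31},138 \right)} N{\left(-5 \right)} = \left(6 - 3 \sqrt{11}\right) \sqrt{2} \sqrt{-5} = \left(6 - 3 \sqrt{11}\right) \sqrt{2} i \sqrt{5} = \left(6 - 3 \sqrt{11}\right) i \sqrt{10} = i \sqrt{10} \left(6 - 3 \sqrt{11}\right)$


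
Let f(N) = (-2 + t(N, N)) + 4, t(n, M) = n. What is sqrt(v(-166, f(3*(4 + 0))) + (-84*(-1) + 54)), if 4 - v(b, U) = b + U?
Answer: 7*sqrt(6) ≈ 17.146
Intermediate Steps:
f(N) = 2 + N (f(N) = (-2 + N) + 4 = 2 + N)
v(b, U) = 4 - U - b (v(b, U) = 4 - (b + U) = 4 - (U + b) = 4 + (-U - b) = 4 - U - b)
sqrt(v(-166, f(3*(4 + 0))) + (-84*(-1) + 54)) = sqrt((4 - (2 + 3*(4 + 0)) - 1*(-166)) + (-84*(-1) + 54)) = sqrt((4 - (2 + 3*4) + 166) + (84 + 54)) = sqrt((4 - (2 + 12) + 166) + 138) = sqrt((4 - 1*14 + 166) + 138) = sqrt((4 - 14 + 166) + 138) = sqrt(156 + 138) = sqrt(294) = 7*sqrt(6)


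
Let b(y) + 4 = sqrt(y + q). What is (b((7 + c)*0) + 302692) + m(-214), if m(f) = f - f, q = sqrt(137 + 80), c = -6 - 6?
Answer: 302688 + 217**(1/4) ≈ 3.0269e+5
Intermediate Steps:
c = -12
q = sqrt(217) ≈ 14.731
b(y) = -4 + sqrt(y + sqrt(217))
m(f) = 0
(b((7 + c)*0) + 302692) + m(-214) = ((-4 + sqrt((7 - 12)*0 + sqrt(217))) + 302692) + 0 = ((-4 + sqrt(-5*0 + sqrt(217))) + 302692) + 0 = ((-4 + sqrt(0 + sqrt(217))) + 302692) + 0 = ((-4 + sqrt(sqrt(217))) + 302692) + 0 = ((-4 + 217**(1/4)) + 302692) + 0 = (302688 + 217**(1/4)) + 0 = 302688 + 217**(1/4)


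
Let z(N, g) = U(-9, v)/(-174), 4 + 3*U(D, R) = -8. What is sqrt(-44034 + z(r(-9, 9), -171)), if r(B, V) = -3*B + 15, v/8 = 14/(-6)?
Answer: 2*I*sqrt(83323293)/87 ≈ 209.84*I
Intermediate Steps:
v = -56/3 (v = 8*(14/(-6)) = 8*(14*(-1/6)) = 8*(-7/3) = -56/3 ≈ -18.667)
U(D, R) = -4 (U(D, R) = -4/3 + (1/3)*(-8) = -4/3 - 8/3 = -4)
r(B, V) = 15 - 3*B
z(N, g) = 2/87 (z(N, g) = -4/(-174) = -4*(-1/174) = 2/87)
sqrt(-44034 + z(r(-9, 9), -171)) = sqrt(-44034 + 2/87) = sqrt(-3830956/87) = 2*I*sqrt(83323293)/87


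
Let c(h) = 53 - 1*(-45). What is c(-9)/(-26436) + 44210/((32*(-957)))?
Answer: -16274121/11244112 ≈ -1.4473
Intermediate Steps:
c(h) = 98 (c(h) = 53 + 45 = 98)
c(-9)/(-26436) + 44210/((32*(-957))) = 98/(-26436) + 44210/((32*(-957))) = 98*(-1/26436) + 44210/(-30624) = -49/13218 + 44210*(-1/30624) = -49/13218 - 22105/15312 = -16274121/11244112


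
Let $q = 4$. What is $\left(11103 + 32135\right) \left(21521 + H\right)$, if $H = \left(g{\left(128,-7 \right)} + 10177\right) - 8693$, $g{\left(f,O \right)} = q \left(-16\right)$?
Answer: $991922958$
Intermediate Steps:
$g{\left(f,O \right)} = -64$ ($g{\left(f,O \right)} = 4 \left(-16\right) = -64$)
$H = 1420$ ($H = \left(-64 + 10177\right) - 8693 = 10113 - 8693 = 1420$)
$\left(11103 + 32135\right) \left(21521 + H\right) = \left(11103 + 32135\right) \left(21521 + 1420\right) = 43238 \cdot 22941 = 991922958$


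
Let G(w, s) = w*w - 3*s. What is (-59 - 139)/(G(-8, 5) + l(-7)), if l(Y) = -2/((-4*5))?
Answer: -1980/491 ≈ -4.0326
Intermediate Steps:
G(w, s) = w² - 3*s
l(Y) = ⅒ (l(Y) = -2/(-20) = -2*(-1/20) = ⅒)
(-59 - 139)/(G(-8, 5) + l(-7)) = (-59 - 139)/(((-8)² - 3*5) + ⅒) = -198/((64 - 15) + ⅒) = -198/(49 + ⅒) = -198/(491/10) = (10/491)*(-198) = -1980/491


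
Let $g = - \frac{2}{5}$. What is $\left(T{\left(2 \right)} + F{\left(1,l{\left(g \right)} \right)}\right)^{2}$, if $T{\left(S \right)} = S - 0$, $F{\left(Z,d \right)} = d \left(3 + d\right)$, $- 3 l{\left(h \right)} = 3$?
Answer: $0$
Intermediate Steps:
$g = - \frac{2}{5}$ ($g = \left(-2\right) \frac{1}{5} = - \frac{2}{5} \approx -0.4$)
$l{\left(h \right)} = -1$ ($l{\left(h \right)} = \left(- \frac{1}{3}\right) 3 = -1$)
$T{\left(S \right)} = S$ ($T{\left(S \right)} = S + 0 = S$)
$\left(T{\left(2 \right)} + F{\left(1,l{\left(g \right)} \right)}\right)^{2} = \left(2 - \left(3 - 1\right)\right)^{2} = \left(2 - 2\right)^{2} = 0^{2} = 0$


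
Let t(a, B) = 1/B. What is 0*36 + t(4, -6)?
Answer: -⅙ ≈ -0.16667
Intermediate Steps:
0*36 + t(4, -6) = 0*36 + 1/(-6) = 0 - ⅙ = -⅙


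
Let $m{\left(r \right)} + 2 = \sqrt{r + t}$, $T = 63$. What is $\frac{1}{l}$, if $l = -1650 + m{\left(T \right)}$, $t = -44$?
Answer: $- \frac{1652}{2729085} - \frac{\sqrt{19}}{2729085} \approx -0.00060693$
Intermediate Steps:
$m{\left(r \right)} = -2 + \sqrt{-44 + r}$ ($m{\left(r \right)} = -2 + \sqrt{r - 44} = -2 + \sqrt{-44 + r}$)
$l = -1652 + \sqrt{19}$ ($l = -1650 - \left(2 - \sqrt{-44 + 63}\right) = -1650 - \left(2 - \sqrt{19}\right) = -1652 + \sqrt{19} \approx -1647.6$)
$\frac{1}{l} = \frac{1}{-1652 + \sqrt{19}}$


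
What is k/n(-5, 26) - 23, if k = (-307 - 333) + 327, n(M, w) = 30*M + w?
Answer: -2539/124 ≈ -20.476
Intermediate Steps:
n(M, w) = w + 30*M
k = -313 (k = -640 + 327 = -313)
k/n(-5, 26) - 23 = -313/(26 + 30*(-5)) - 23 = -313/(26 - 150) - 23 = -313/(-124) - 23 = -1/124*(-313) - 23 = 313/124 - 23 = -2539/124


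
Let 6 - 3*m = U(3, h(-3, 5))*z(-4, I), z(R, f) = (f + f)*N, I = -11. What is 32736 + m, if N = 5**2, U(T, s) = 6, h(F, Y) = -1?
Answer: 33838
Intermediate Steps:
N = 25
z(R, f) = 50*f (z(R, f) = (f + f)*25 = (2*f)*25 = 50*f)
m = 1102 (m = 2 - 2*50*(-11) = 2 - 2*(-550) = 2 - 1/3*(-3300) = 2 + 1100 = 1102)
32736 + m = 32736 + 1102 = 33838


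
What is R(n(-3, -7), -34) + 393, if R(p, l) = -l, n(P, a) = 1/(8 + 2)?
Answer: 427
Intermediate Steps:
n(P, a) = 1/10
R(n(-3, -7), -34) + 393 = -1*(-34) + 393 = 34 + 393 = 427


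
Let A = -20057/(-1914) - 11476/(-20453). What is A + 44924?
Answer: 1759073905693/39147042 ≈ 44935.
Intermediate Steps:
A = 432190885/39147042 (A = -20057*(-1/1914) - 11476*(-1/20453) = 20057/1914 + 11476/20453 = 432190885/39147042 ≈ 11.040)
A + 44924 = 432190885/39147042 + 44924 = 1759073905693/39147042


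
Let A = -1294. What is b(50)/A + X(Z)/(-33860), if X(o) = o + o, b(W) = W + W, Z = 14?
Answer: -427779/5476855 ≈ -0.078107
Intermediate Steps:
b(W) = 2*W
X(o) = 2*o
b(50)/A + X(Z)/(-33860) = (2*50)/(-1294) + (2*14)/(-33860) = 100*(-1/1294) + 28*(-1/33860) = -50/647 - 7/8465 = -427779/5476855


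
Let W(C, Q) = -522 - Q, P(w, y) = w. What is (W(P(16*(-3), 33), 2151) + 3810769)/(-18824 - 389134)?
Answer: -1904048/203979 ≈ -9.3345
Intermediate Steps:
(W(P(16*(-3), 33), 2151) + 3810769)/(-18824 - 389134) = ((-522 - 1*2151) + 3810769)/(-18824 - 389134) = ((-522 - 2151) + 3810769)/(-407958) = (-2673 + 3810769)*(-1/407958) = 3808096*(-1/407958) = -1904048/203979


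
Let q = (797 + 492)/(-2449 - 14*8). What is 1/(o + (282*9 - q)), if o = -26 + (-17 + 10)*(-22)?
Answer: 2561/6828915 ≈ 0.00037502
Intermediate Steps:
q = -1289/2561 (q = 1289/(-2449 - 112) = 1289/(-2561) = 1289*(-1/2561) = -1289/2561 ≈ -0.50332)
o = 128 (o = -26 - 7*(-22) = -26 + 154 = 128)
1/(o + (282*9 - q)) = 1/(128 + (282*9 - 1*(-1289/2561))) = 1/(128 + (2538 + 1289/2561)) = 1/(128 + 6501107/2561) = 1/(6828915/2561) = 2561/6828915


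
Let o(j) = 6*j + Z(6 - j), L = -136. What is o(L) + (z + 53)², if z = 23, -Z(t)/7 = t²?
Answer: -136188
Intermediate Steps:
Z(t) = -7*t²
o(j) = -7*(6 - j)² + 6*j (o(j) = 6*j - 7*(6 - j)² = -7*(6 - j)² + 6*j)
o(L) + (z + 53)² = (-7*(-6 - 136)² + 6*(-136)) + (23 + 53)² = (-7*(-142)² - 816) + 76² = (-7*20164 - 816) + 5776 = (-141148 - 816) + 5776 = -141964 + 5776 = -136188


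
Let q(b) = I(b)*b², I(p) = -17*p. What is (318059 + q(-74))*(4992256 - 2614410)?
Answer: 17136819868482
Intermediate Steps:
q(b) = -17*b³ (q(b) = (-17*b)*b² = -17*b³)
(318059 + q(-74))*(4992256 - 2614410) = (318059 - 17*(-74)³)*(4992256 - 2614410) = (318059 - 17*(-405224))*2377846 = (318059 + 6888808)*2377846 = 7206867*2377846 = 17136819868482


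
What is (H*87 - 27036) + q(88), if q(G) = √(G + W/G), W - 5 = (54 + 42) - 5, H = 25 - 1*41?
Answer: -28428 + 14*√55/11 ≈ -28419.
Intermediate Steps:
H = -16 (H = 25 - 41 = -16)
W = 96 (W = 5 + ((54 + 42) - 5) = 5 + (96 - 5) = 5 + 91 = 96)
q(G) = √(G + 96/G)
(H*87 - 27036) + q(88) = (-16*87 - 27036) + √(88 + 96/88) = (-1392 - 27036) + √(88 + 96*(1/88)) = -28428 + √(88 + 12/11) = -28428 + √(980/11) = -28428 + 14*√55/11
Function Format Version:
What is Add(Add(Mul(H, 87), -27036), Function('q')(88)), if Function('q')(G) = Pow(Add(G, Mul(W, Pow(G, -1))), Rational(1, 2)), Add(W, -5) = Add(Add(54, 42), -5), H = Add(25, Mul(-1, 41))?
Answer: Add(-28428, Mul(Rational(14, 11), Pow(55, Rational(1, 2)))) ≈ -28419.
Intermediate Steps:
H = -16 (H = Add(25, -41) = -16)
W = 96 (W = Add(5, Add(Add(54, 42), -5)) = Add(5, Add(96, -5)) = Add(5, 91) = 96)
Function('q')(G) = Pow(Add(G, Mul(96, Pow(G, -1))), Rational(1, 2))
Add(Add(Mul(H, 87), -27036), Function('q')(88)) = Add(Add(Mul(-16, 87), -27036), Pow(Add(88, Mul(96, Pow(88, -1))), Rational(1, 2))) = Add(Add(-1392, -27036), Pow(Add(88, Mul(96, Rational(1, 88))), Rational(1, 2))) = Add(-28428, Pow(Add(88, Rational(12, 11)), Rational(1, 2))) = Add(-28428, Pow(Rational(980, 11), Rational(1, 2))) = Add(-28428, Mul(Rational(14, 11), Pow(55, Rational(1, 2))))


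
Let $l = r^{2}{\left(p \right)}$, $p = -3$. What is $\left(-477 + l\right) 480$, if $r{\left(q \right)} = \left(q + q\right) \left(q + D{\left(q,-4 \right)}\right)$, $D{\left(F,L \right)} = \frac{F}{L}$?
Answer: $-141480$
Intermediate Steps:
$r{\left(q \right)} = \frac{3 q^{2}}{2}$ ($r{\left(q \right)} = \left(q + q\right) \left(q + \frac{q}{-4}\right) = 2 q \left(q + q \left(- \frac{1}{4}\right)\right) = 2 q \left(q - \frac{q}{4}\right) = 2 q \frac{3 q}{4} = \frac{3 q^{2}}{2}$)
$l = \frac{729}{4}$ ($l = \left(\frac{3 \left(-3\right)^{2}}{2}\right)^{2} = \left(\frac{3}{2} \cdot 9\right)^{2} = \left(\frac{27}{2}\right)^{2} = \frac{729}{4} \approx 182.25$)
$\left(-477 + l\right) 480 = \left(-477 + \frac{729}{4}\right) 480 = \left(- \frac{1179}{4}\right) 480 = -141480$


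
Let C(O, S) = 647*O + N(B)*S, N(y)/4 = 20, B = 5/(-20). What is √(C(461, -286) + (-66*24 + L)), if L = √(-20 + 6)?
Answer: √(273803 + I*√14) ≈ 523.26 + 0.004*I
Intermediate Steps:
B = -¼ (B = 5*(-1/20) = -¼ ≈ -0.25000)
N(y) = 80 (N(y) = 4*20 = 80)
L = I*√14 (L = √(-14) = I*√14 ≈ 3.7417*I)
C(O, S) = 80*S + 647*O (C(O, S) = 647*O + 80*S = 80*S + 647*O)
√(C(461, -286) + (-66*24 + L)) = √((80*(-286) + 647*461) + (-66*24 + I*√14)) = √((-22880 + 298267) + (-1584 + I*√14)) = √(275387 + (-1584 + I*√14)) = √(273803 + I*√14)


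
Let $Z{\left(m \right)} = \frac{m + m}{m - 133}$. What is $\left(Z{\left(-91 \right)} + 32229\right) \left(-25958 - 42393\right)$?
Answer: $- \frac{35247038627}{16} \approx -2.2029 \cdot 10^{9}$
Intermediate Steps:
$Z{\left(m \right)} = \frac{2 m}{-133 + m}$
$\left(Z{\left(-91 \right)} + 32229\right) \left(-25958 - 42393\right) = \left(2 \left(-91\right) \frac{1}{-133 - 91} + 32229\right) \left(-25958 - 42393\right) = \left(2 \left(-91\right) \frac{1}{-224} + 32229\right) \left(-68351\right) = \left(2 \left(-91\right) \left(- \frac{1}{224}\right) + 32229\right) \left(-68351\right) = \left(\frac{13}{16} + 32229\right) \left(-68351\right) = \frac{515677}{16} \left(-68351\right) = - \frac{35247038627}{16}$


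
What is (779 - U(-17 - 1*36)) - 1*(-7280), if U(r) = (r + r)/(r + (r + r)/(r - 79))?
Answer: 523703/65 ≈ 8057.0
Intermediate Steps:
U(r) = 2*r/(r + 2*r/(-79 + r)) (U(r) = (2*r)/(r + (2*r)/(-79 + r)) = (2*r)/(r + 2*r/(-79 + r)) = 2*r/(r + 2*r/(-79 + r)))
(779 - U(-17 - 1*36)) - 1*(-7280) = (779 - 2*(-79 + (-17 - 1*36))/(-77 + (-17 - 1*36))) - 1*(-7280) = (779 - 2*(-79 + (-17 - 36))/(-77 + (-17 - 36))) + 7280 = (779 - 2*(-79 - 53)/(-77 - 53)) + 7280 = (779 - 2*(-132)/(-130)) + 7280 = (779 - 2*(-1)*(-132)/130) + 7280 = (779 - 1*132/65) + 7280 = (779 - 132/65) + 7280 = 50503/65 + 7280 = 523703/65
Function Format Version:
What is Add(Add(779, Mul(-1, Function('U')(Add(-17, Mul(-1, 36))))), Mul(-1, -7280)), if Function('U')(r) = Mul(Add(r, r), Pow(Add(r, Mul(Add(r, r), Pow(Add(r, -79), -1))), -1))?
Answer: Rational(523703, 65) ≈ 8057.0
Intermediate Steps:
Function('U')(r) = Mul(2, r, Pow(Add(r, Mul(2, r, Pow(Add(-79, r), -1))), -1)) (Function('U')(r) = Mul(Mul(2, r), Pow(Add(r, Mul(Mul(2, r), Pow(Add(-79, r), -1))), -1)) = Mul(Mul(2, r), Pow(Add(r, Mul(2, r, Pow(Add(-79, r), -1))), -1)) = Mul(2, r, Pow(Add(r, Mul(2, r, Pow(Add(-79, r), -1))), -1)))
Add(Add(779, Mul(-1, Function('U')(Add(-17, Mul(-1, 36))))), Mul(-1, -7280)) = Add(Add(779, Mul(-1, Mul(2, Pow(Add(-77, Add(-17, Mul(-1, 36))), -1), Add(-79, Add(-17, Mul(-1, 36)))))), Mul(-1, -7280)) = Add(Add(779, Mul(-1, Mul(2, Pow(Add(-77, Add(-17, -36)), -1), Add(-79, Add(-17, -36))))), 7280) = Add(Add(779, Mul(-1, Mul(2, Pow(Add(-77, -53), -1), Add(-79, -53)))), 7280) = Add(Add(779, Mul(-1, Mul(2, Pow(-130, -1), -132))), 7280) = Add(Add(779, Mul(-1, Mul(2, Rational(-1, 130), -132))), 7280) = Add(Add(779, Mul(-1, Rational(132, 65))), 7280) = Add(Add(779, Rational(-132, 65)), 7280) = Add(Rational(50503, 65), 7280) = Rational(523703, 65)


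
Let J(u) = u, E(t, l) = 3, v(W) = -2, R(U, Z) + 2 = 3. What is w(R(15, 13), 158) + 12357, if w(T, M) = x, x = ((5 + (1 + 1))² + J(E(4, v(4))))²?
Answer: 15061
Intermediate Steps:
R(U, Z) = 1 (R(U, Z) = -2 + 3 = 1)
x = 2704 (x = ((5 + (1 + 1))² + 3)² = ((5 + 2)² + 3)² = (7² + 3)² = (49 + 3)² = 52² = 2704)
w(T, M) = 2704
w(R(15, 13), 158) + 12357 = 2704 + 12357 = 15061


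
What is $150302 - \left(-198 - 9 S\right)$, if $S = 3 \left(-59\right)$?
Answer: $148907$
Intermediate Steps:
$S = -177$
$150302 - \left(-198 - 9 S\right) = 150302 - \left(-198 - -1593\right) = 150302 - \left(-198 + 1593\right) = 150302 - 1395 = 148907$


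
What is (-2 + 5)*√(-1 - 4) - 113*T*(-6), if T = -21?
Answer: -14238 + 3*I*√5 ≈ -14238.0 + 6.7082*I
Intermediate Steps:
(-2 + 5)*√(-1 - 4) - 113*T*(-6) = (-2 + 5)*√(-1 - 4) - (-2373)*(-6) = 3*√(-5) - 113*126 = 3*(I*√5) - 14238 = 3*I*√5 - 14238 = -14238 + 3*I*√5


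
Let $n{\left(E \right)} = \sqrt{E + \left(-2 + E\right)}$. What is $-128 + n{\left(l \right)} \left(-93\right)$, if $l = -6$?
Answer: $-128 - 93 i \sqrt{14} \approx -128.0 - 347.97 i$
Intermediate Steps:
$n{\left(E \right)} = \sqrt{-2 + 2 E}$
$-128 + n{\left(l \right)} \left(-93\right) = -128 + \sqrt{-2 + 2 \left(-6\right)} \left(-93\right) = -128 + \sqrt{-2 - 12} \left(-93\right) = -128 + \sqrt{-14} \left(-93\right) = -128 + i \sqrt{14} \left(-93\right) = -128 - 93 i \sqrt{14}$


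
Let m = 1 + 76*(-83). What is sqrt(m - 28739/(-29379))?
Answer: I*sqrt(5442889094706)/29379 ≈ 79.41*I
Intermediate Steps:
m = -6307 (m = 1 - 6308 = -6307)
sqrt(m - 28739/(-29379)) = sqrt(-6307 - 28739/(-29379)) = sqrt(-6307 - 28739*(-1/29379)) = sqrt(-6307 + 28739/29379) = sqrt(-185264614/29379) = I*sqrt(5442889094706)/29379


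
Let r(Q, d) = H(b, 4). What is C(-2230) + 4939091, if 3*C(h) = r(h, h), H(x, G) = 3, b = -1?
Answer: 4939092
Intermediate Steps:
r(Q, d) = 3
C(h) = 1 (C(h) = (⅓)*3 = 1)
C(-2230) + 4939091 = 1 + 4939091 = 4939092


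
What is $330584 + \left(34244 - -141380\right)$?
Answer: $506208$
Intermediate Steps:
$330584 + \left(34244 - -141380\right) = 330584 + \left(34244 + 141380\right) = 330584 + 175624 = 506208$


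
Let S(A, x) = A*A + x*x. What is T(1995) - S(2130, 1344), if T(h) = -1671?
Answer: -6344907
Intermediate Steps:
S(A, x) = A**2 + x**2
T(1995) - S(2130, 1344) = -1671 - (2130**2 + 1344**2) = -1671 - (4536900 + 1806336) = -1671 - 1*6343236 = -1671 - 6343236 = -6344907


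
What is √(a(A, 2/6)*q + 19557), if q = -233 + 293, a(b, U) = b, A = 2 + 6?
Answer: √20037 ≈ 141.55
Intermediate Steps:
A = 8
q = 60
√(a(A, 2/6)*q + 19557) = √(8*60 + 19557) = √(480 + 19557) = √20037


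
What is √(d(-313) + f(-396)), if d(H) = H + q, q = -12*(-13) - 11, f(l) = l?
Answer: 2*I*√141 ≈ 23.749*I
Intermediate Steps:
q = 145 (q = 156 - 11 = 145)
d(H) = 145 + H (d(H) = H + 145 = 145 + H)
√(d(-313) + f(-396)) = √((145 - 313) - 396) = √(-168 - 396) = √(-564) = 2*I*√141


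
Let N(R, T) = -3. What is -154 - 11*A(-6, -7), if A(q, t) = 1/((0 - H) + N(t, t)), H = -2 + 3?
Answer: -605/4 ≈ -151.25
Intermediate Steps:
H = 1
A(q, t) = -¼ (A(q, t) = 1/((0 - 1*1) - 3) = 1/((0 - 1) - 3) = 1/(-1 - 3) = 1/(-4) = -¼)
-154 - 11*A(-6, -7) = -154 - 11*(-¼) = -154 + 11/4 = -605/4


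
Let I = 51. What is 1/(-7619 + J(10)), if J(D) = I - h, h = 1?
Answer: -1/7569 ≈ -0.00013212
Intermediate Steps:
J(D) = 50 (J(D) = 51 - 1*1 = 51 - 1 = 50)
1/(-7619 + J(10)) = 1/(-7619 + 50) = 1/(-7569) = -1/7569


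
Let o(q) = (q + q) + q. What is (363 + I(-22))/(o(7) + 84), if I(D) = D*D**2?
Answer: -2057/21 ≈ -97.952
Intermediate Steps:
I(D) = D**3
o(q) = 3*q (o(q) = 2*q + q = 3*q)
(363 + I(-22))/(o(7) + 84) = (363 + (-22)**3)/(3*7 + 84) = (363 - 10648)/(21 + 84) = -10285/105 = -10285*1/105 = -2057/21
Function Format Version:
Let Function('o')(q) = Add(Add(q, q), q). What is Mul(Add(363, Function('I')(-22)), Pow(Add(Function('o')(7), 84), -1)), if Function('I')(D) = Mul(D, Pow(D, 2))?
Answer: Rational(-2057, 21) ≈ -97.952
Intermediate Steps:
Function('I')(D) = Pow(D, 3)
Function('o')(q) = Mul(3, q) (Function('o')(q) = Add(Mul(2, q), q) = Mul(3, q))
Mul(Add(363, Function('I')(-22)), Pow(Add(Function('o')(7), 84), -1)) = Mul(Add(363, Pow(-22, 3)), Pow(Add(Mul(3, 7), 84), -1)) = Mul(Add(363, -10648), Pow(Add(21, 84), -1)) = Mul(-10285, Pow(105, -1)) = Mul(-10285, Rational(1, 105)) = Rational(-2057, 21)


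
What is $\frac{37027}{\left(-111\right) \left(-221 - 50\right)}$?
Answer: $\frac{37027}{30081} \approx 1.2309$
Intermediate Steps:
$\frac{37027}{\left(-111\right) \left(-221 - 50\right)} = \frac{37027}{\left(-111\right) \left(-271\right)} = \frac{37027}{30081}$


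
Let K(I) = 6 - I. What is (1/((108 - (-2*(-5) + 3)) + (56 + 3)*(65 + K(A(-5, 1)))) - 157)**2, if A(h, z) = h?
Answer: 516820085604/20967241 ≈ 24649.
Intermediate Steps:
(1/((108 - (-2*(-5) + 3)) + (56 + 3)*(65 + K(A(-5, 1)))) - 157)**2 = (1/((108 - (-2*(-5) + 3)) + (56 + 3)*(65 + (6 - 1*(-5)))) - 157)**2 = (1/((108 - (10 + 3)) + 59*(65 + (6 + 5))) - 157)**2 = (1/((108 - 1*13) + 59*(65 + 11)) - 157)**2 = (1/((108 - 13) + 59*76) - 157)**2 = (1/(95 + 4484) - 157)**2 = (1/4579 - 157)**2 = (-718902/4579)**2 = 516820085604/20967241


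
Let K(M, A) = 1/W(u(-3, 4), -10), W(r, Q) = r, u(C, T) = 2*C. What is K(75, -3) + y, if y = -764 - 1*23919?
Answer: -148099/6 ≈ -24683.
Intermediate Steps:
y = -24683 (y = -764 - 23919 = -24683)
K(M, A) = -1/6 (K(M, A) = 1/(2*(-3)) = 1/(-6) = -1/6)
K(75, -3) + y = -1/6 - 24683 = -148099/6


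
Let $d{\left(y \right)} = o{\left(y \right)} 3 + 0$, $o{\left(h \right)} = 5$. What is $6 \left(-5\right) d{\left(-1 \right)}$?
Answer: $-450$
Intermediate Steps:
$d{\left(y \right)} = 15$ ($d{\left(y \right)} = 5 \cdot 3 + 0 = 15 + 0 = 15$)
$6 \left(-5\right) d{\left(-1 \right)} = 6 \left(-5\right) 15 = \left(-30\right) 15 = -450$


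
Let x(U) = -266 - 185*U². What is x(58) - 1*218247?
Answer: -840853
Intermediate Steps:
x(58) - 1*218247 = (-266 - 185*58²) - 1*218247 = (-266 - 185*3364) - 218247 = (-266 - 622340) - 218247 = -622606 - 218247 = -840853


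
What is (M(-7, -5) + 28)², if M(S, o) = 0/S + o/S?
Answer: 40401/49 ≈ 824.51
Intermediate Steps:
M(S, o) = o/S (M(S, o) = 0 + o/S = o/S)
(M(-7, -5) + 28)² = (-5/(-7) + 28)² = (-5*(-⅐) + 28)² = (5/7 + 28)² = (201/7)² = 40401/49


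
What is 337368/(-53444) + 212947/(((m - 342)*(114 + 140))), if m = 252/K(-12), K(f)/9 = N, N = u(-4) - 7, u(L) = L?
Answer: -112489703257/12862100260 ≈ -8.7458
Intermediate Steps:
N = -11 (N = -4 - 7 = -11)
K(f) = -99 (K(f) = 9*(-11) = -99)
m = -28/11 (m = 252/(-99) = 252*(-1/99) = -28/11 ≈ -2.5455)
337368/(-53444) + 212947/(((m - 342)*(114 + 140))) = 337368/(-53444) + 212947/(((-28/11 - 342)*(114 + 140))) = 337368*(-1/53444) + 212947/((-3790/11*254)) = -84342/13361 + 212947/(-962660/11) = -84342/13361 + 212947*(-11/962660) = -84342/13361 - 2342417/962660 = -112489703257/12862100260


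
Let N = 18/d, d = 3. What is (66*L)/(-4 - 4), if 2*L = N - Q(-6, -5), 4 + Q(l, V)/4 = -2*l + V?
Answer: 99/4 ≈ 24.750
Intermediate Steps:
Q(l, V) = -16 - 8*l + 4*V (Q(l, V) = -16 + 4*(-2*l + V) = -16 + 4*(V - 2*l) = -16 + (-8*l + 4*V) = -16 - 8*l + 4*V)
N = 6 (N = 18/3 = 18*(⅓) = 6)
L = -3 (L = (6 - (-16 - 8*(-6) + 4*(-5)))/2 = (6 - (-16 + 48 - 20))/2 = (6 - 1*12)/2 = (6 - 12)/2 = (½)*(-6) = -3)
(66*L)/(-4 - 4) = (66*(-3))/(-4 - 4) = -198/(-8) = -198*(-⅛) = 99/4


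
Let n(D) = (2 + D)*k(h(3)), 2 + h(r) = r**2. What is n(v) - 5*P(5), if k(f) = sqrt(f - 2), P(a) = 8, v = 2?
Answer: -40 + 4*sqrt(5) ≈ -31.056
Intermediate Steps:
h(r) = -2 + r**2
k(f) = sqrt(-2 + f)
n(D) = sqrt(5)*(2 + D) (n(D) = (2 + D)*sqrt(-2 + (-2 + 3**2)) = (2 + D)*sqrt(-2 + (-2 + 9)) = (2 + D)*sqrt(-2 + 7) = (2 + D)*sqrt(5) = sqrt(5)*(2 + D))
n(v) - 5*P(5) = sqrt(5)*(2 + 2) - 5*8 = sqrt(5)*4 - 40 = 4*sqrt(5) - 40 = -40 + 4*sqrt(5)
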